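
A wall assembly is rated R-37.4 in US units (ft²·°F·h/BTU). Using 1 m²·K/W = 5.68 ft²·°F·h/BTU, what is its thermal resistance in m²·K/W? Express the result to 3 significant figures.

6.58 m²·K/W

R_SI = 37.4/5.68 = 6.585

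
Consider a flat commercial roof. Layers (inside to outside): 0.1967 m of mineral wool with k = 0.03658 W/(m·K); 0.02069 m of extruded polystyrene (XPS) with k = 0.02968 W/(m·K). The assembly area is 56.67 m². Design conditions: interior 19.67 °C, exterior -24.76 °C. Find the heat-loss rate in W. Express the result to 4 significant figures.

414.5 W

0.1967/0.03658 = 5.3773
0.02069/0.02968 = 0.6971
R_total = 5.3773 + 0.6971 = 6.0744 m²·K/W
Q = A·ΔT/R = 56.67 × (19.67 − (-24.76)) / 6.0744 = 414.5 W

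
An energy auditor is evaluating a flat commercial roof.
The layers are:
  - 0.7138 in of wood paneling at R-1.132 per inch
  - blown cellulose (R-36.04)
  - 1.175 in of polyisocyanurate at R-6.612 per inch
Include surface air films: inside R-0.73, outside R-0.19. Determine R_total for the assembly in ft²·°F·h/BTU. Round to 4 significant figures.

0.7138 × 1.132 = 0.80802
1.175 × 6.612 = 7.7691
R_total = 0.73 + 0.80802 + 36.04 + 7.7691 + 0.19 = 45.537 ft²·°F·h/BTU

45.54 ft²·°F·h/BTU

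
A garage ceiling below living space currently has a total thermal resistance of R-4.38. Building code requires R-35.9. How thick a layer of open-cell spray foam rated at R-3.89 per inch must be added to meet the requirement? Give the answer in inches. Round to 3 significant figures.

8.10 in

ΔR = 35.9 − 4.38 = 31.52 ft²·°F·h/BTU
L = ΔR / (R/in) = 31.52/3.89 = 8.103 in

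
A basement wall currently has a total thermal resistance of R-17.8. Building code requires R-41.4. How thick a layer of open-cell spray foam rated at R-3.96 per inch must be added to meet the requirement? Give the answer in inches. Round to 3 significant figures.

5.96 in

ΔR = 41.4 − 17.8 = 23.6 ft²·°F·h/BTU
L = ΔR / (R/in) = 23.6/3.96 = 5.96 in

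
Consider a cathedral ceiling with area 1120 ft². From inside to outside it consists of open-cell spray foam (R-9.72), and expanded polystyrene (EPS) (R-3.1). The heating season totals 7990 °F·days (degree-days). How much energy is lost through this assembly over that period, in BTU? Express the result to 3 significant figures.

R_total = 9.72 + 3.1 = 12.82 ft²·°F·h/BTU
E = A × HDD × 24 / R = 1120 × 7990 × 24 / 12.82 = 16750000 BTU

16800000 BTU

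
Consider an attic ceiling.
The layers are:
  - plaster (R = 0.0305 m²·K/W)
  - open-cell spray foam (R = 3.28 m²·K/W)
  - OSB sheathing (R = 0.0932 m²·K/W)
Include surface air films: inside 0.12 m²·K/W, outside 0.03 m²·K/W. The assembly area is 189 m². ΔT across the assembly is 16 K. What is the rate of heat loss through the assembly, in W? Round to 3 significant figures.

R_total = 0.12 + 0.0305 + 3.28 + 0.0932 + 0.03 = 3.554 m²·K/W
Q = A·ΔT/R = 189 × 16 / 3.554 = 850.9 W

851 W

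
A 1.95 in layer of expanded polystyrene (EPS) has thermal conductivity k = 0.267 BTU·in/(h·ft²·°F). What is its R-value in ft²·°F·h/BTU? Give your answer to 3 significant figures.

R = L/k = 1.95/0.267 = 7.303 ft²·°F·h/BTU

7.30 ft²·°F·h/BTU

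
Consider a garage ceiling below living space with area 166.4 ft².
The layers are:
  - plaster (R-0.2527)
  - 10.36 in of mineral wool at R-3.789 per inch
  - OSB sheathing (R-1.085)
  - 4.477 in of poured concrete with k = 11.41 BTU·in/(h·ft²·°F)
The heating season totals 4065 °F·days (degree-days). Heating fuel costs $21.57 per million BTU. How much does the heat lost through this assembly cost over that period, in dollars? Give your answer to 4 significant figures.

8.544 dollars

10.36 × 3.789 = 39.254
4.477/11.41 = 0.39238
R_total = 0.2527 + 39.254 + 1.085 + 0.39238 = 40.984 ft²·°F·h/BTU
E = A × HDD × 24 / R = 166.4 × 4065 × 24 / 40.984 = 396100 BTU
Cost = 396100/10⁶ × 21.57 = $8.544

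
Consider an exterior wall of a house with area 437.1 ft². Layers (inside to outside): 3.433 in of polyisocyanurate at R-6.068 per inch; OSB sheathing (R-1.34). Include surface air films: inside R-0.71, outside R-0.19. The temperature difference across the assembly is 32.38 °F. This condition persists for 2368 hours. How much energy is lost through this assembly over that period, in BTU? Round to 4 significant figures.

3.433 × 6.068 = 20.831
R_total = 0.71 + 20.831 + 1.34 + 0.19 = 23.071 ft²·°F·h/BTU
Q = 437.1 × 32.38 / 23.071 = 613.46 BTU/h
E = 613.46 × 2368 = 1452700 BTU

1453000 BTU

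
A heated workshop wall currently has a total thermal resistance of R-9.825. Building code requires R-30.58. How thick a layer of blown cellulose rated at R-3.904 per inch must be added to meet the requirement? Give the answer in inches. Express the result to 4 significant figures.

ΔR = 30.58 − 9.825 = 20.755 ft²·°F·h/BTU
L = ΔR / (R/in) = 20.755/3.904 = 5.3163 in

5.316 in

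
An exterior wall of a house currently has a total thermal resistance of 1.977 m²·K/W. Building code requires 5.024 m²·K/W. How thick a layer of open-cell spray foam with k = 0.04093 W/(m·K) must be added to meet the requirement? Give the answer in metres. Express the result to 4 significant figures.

ΔR = 5.024 − 1.977 = 3.047 m²·K/W
L = ΔR × k = 3.047 × 0.04093 = 0.12471 m

0.1247 m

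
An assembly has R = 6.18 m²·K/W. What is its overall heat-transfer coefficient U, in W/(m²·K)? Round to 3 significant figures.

0.162 W/(m²·K)

U = 1/R = 1/6.18 = 0.1618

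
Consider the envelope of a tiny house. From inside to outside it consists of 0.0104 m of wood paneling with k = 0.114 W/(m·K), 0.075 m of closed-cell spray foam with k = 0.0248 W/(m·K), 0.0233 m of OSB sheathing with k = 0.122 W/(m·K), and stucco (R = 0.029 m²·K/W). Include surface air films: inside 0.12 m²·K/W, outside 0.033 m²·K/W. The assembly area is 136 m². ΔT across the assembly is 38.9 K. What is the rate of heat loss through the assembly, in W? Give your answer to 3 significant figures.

1520 W

0.0104/0.114 = 0.09123
0.075/0.0248 = 3.024
0.0233/0.122 = 0.191
R_total = 0.12 + 0.09123 + 3.024 + 0.191 + 0.029 + 0.033 = 3.488 m²·K/W
Q = A·ΔT/R = 136 × 38.9 / 3.488 = 1517 W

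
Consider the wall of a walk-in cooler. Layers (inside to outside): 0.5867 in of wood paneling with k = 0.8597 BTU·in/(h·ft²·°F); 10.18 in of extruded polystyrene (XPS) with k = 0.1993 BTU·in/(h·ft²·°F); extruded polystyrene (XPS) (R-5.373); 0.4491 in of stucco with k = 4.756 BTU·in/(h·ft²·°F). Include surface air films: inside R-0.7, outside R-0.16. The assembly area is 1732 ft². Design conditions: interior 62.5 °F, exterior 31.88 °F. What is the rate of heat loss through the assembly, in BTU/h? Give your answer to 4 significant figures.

0.5867/0.8597 = 0.68245
10.18/0.1993 = 51.079
0.4491/4.756 = 0.094428
R_total = 0.7 + 0.68245 + 51.079 + 5.373 + 0.094428 + 0.16 = 58.089 ft²·°F·h/BTU
Q = A·ΔT/R = 1732 × (62.5 − 31.88) / 58.089 = 912.98 BTU/h

913.0 BTU/h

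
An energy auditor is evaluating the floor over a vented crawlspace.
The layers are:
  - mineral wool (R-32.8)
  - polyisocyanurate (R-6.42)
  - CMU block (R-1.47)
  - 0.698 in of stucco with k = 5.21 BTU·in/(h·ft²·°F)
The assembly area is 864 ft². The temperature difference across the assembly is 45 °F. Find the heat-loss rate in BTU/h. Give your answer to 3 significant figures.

0.698/5.21 = 0.134
R_total = 32.8 + 6.42 + 1.47 + 0.134 = 40.82 ft²·°F·h/BTU
Q = A·ΔT/R = 864 × 45 / 40.82 = 952.4 BTU/h

952 BTU/h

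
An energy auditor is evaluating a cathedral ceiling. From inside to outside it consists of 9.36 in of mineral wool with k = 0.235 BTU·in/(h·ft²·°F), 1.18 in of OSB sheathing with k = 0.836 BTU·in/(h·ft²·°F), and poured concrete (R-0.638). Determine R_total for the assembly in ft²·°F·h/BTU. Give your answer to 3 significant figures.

41.9 ft²·°F·h/BTU

9.36/0.235 = 39.83
1.18/0.836 = 1.411
R_total = 39.83 + 1.411 + 0.638 = 41.88 ft²·°F·h/BTU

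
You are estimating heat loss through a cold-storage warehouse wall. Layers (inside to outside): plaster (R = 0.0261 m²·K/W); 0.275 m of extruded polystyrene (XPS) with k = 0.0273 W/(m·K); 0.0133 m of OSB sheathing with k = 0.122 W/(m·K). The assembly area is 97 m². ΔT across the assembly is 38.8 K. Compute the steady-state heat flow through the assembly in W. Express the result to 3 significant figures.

0.275/0.0273 = 10.07
0.0133/0.122 = 0.109
R_total = 0.0261 + 10.07 + 0.109 = 10.21 m²·K/W
Q = A·ΔT/R = 97 × 38.8 / 10.21 = 368.7 W

369 W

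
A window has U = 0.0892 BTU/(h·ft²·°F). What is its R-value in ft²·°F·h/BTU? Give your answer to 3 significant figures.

R = 1/U = 1/0.0892 = 11.21

11.2 ft²·°F·h/BTU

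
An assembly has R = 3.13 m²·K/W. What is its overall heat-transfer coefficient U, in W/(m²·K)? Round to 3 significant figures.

U = 1/R = 1/3.13 = 0.3195

0.319 W/(m²·K)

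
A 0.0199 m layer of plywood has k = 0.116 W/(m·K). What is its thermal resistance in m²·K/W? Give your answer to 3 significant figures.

0.172 m²·K/W

R = L/k = 0.0199/0.116 = 0.1716 m²·K/W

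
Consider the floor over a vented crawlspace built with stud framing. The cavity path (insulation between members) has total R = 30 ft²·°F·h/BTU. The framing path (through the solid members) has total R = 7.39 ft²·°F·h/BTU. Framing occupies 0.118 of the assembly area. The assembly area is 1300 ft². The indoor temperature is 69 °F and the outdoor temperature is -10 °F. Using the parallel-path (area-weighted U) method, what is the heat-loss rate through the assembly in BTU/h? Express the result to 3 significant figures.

4660 BTU/h

U_eff = 0.882/30 + 0.118/7.39 = 0.0294 + 0.01597 = 0.04537
R_eff = 1/U_eff = 22.04 ft²·°F·h/BTU
Q = 1300 × (69 − (-10)) / 22.04 = 4659 BTU/h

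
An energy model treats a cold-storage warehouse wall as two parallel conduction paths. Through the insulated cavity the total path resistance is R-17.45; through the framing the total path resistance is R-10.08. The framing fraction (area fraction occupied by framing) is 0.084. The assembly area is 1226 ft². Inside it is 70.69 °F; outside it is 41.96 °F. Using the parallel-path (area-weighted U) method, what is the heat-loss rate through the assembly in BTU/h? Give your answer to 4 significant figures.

2142 BTU/h

U_eff = 0.916/17.45 + 0.084/10.08 = 0.052493 + 0.0083333 = 0.060826
R_eff = 1/U_eff = 16.44 ft²·°F·h/BTU
Q = 1226 × (70.69 − 41.96) / 16.44 = 2142.5 BTU/h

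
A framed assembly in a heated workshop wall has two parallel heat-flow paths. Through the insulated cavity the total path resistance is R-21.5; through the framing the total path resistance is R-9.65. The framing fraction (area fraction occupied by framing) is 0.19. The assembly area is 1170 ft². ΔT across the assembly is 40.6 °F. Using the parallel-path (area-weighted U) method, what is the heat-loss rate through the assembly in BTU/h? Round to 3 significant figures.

U_eff = 0.81/21.5 + 0.19/9.65 = 0.03767 + 0.01969 = 0.05736
R_eff = 1/U_eff = 17.43 ft²·°F·h/BTU
Q = 1170 × 40.6 / 17.43 = 2725 BTU/h

2720 BTU/h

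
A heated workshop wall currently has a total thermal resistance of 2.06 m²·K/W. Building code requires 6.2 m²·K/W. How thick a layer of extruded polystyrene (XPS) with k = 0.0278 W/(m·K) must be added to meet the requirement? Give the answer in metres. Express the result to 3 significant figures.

ΔR = 6.2 − 2.06 = 4.14 m²·K/W
L = ΔR × k = 4.14 × 0.0278 = 0.1151 m

0.115 m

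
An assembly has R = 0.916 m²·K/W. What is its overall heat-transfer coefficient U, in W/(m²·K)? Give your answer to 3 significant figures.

1.09 W/(m²·K)

U = 1/R = 1/0.916 = 1.092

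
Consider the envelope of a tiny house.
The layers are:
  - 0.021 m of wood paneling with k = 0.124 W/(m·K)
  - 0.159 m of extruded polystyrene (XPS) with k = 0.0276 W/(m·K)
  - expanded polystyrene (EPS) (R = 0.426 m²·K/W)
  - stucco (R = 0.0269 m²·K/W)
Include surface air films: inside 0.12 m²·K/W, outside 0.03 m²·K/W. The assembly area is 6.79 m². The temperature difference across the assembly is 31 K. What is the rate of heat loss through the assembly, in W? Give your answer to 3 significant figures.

0.021/0.124 = 0.1694
0.159/0.0276 = 5.761
R_total = 0.12 + 0.1694 + 5.761 + 0.426 + 0.0269 + 0.03 = 6.533 m²·K/W
Q = A·ΔT/R = 6.79 × 31 / 6.533 = 32.22 W

32.2 W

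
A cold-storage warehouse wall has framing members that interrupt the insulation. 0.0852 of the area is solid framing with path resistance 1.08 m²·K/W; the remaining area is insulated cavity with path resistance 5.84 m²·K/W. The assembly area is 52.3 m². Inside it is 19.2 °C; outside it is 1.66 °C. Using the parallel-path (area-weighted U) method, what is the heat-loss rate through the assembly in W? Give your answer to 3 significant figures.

216 W

U_eff = 0.9148/5.84 + 0.0852/1.08 = 0.1566 + 0.07889 = 0.2355
R_eff = 1/U_eff = 4.246 m²·K/W
Q = 52.3 × (19.2 − 1.66) / 4.246 = 216.1 W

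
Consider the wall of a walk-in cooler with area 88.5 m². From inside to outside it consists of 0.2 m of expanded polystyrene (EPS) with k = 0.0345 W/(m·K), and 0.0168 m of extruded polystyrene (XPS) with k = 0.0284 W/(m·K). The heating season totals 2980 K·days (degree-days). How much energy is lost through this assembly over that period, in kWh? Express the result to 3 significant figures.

991 kWh

0.2/0.0345 = 5.797
0.0168/0.0284 = 0.5915
R_total = 5.797 + 0.5915 = 6.389 m²·K/W
E = A × HDD × 24 / R / 1000 = 88.5 × 2980 × 24 / 6.389 / 1000 = 990.7 kWh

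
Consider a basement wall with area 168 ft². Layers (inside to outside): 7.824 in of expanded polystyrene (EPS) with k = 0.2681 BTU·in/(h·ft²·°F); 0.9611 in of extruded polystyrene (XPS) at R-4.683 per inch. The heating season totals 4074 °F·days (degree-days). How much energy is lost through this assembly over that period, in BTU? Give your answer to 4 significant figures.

487700 BTU

7.824/0.2681 = 29.183
0.9611 × 4.683 = 4.5008
R_total = 29.183 + 4.5008 = 33.684 ft²·°F·h/BTU
E = A × HDD × 24 / R = 168 × 4074 × 24 / 33.684 = 487660 BTU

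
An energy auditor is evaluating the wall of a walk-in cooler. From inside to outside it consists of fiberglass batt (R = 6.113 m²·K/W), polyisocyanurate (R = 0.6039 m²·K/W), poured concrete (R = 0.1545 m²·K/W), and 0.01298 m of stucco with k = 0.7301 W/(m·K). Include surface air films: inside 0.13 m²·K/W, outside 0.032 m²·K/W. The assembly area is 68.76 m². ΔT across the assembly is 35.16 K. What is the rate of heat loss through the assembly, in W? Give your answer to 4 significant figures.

0.01298/0.7301 = 0.017778
R_total = 0.13 + 6.113 + 0.6039 + 0.1545 + 0.017778 + 0.032 = 7.0512 m²·K/W
Q = A·ΔT/R = 68.76 × 35.16 / 7.0512 = 342.86 W

342.9 W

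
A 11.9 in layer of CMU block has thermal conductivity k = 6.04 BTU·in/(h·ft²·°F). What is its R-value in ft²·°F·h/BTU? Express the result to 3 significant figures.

R = L/k = 11.9/6.04 = 1.97 ft²·°F·h/BTU

1.97 ft²·°F·h/BTU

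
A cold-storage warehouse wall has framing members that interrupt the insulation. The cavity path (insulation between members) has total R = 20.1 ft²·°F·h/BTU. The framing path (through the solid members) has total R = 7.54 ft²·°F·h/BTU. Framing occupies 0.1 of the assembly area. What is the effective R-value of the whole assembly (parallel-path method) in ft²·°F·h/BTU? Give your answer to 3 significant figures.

17.2 ft²·°F·h/BTU

U_eff = 0.9/20.1 + 0.1/7.54 = 0.04478 + 0.01326 = 0.05804
R_eff = 1/U_eff = 17.23 ft²·°F·h/BTU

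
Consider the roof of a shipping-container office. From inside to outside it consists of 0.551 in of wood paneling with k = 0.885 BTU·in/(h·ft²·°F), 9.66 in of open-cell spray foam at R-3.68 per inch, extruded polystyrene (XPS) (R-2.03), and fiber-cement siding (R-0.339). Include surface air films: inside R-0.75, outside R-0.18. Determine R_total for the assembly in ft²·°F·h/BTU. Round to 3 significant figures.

0.551/0.885 = 0.6226
9.66 × 3.68 = 35.55
R_total = 0.75 + 0.6226 + 35.55 + 2.03 + 0.339 + 0.18 = 39.47 ft²·°F·h/BTU

39.5 ft²·°F·h/BTU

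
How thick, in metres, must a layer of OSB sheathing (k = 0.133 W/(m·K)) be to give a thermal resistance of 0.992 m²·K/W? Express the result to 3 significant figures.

L = R·k = 0.992 × 0.133 = 0.1319 m

0.132 m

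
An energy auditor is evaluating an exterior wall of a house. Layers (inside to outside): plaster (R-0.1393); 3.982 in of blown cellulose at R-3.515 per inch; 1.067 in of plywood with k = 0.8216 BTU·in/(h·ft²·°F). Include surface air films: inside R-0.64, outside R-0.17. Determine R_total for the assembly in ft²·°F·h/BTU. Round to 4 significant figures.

16.24 ft²·°F·h/BTU

3.982 × 3.515 = 13.997
1.067/0.8216 = 1.2987
R_total = 0.64 + 0.1393 + 13.997 + 1.2987 + 0.17 = 16.245 ft²·°F·h/BTU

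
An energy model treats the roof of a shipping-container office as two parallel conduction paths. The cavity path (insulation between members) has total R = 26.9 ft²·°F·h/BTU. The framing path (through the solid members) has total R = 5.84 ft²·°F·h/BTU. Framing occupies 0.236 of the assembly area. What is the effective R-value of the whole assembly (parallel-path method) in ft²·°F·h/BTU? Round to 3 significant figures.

U_eff = 0.764/26.9 + 0.236/5.84 = 0.0284 + 0.04041 = 0.06881
R_eff = 1/U_eff = 14.53 ft²·°F·h/BTU

14.5 ft²·°F·h/BTU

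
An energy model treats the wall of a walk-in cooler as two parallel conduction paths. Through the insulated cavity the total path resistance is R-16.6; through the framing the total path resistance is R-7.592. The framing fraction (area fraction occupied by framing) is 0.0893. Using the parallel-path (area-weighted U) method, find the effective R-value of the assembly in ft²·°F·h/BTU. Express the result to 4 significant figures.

U_eff = 0.9107/16.6 + 0.0893/7.592 = 0.054861 + 0.011762 = 0.066624
R_eff = 1/U_eff = 15.01 ft²·°F·h/BTU

15.01 ft²·°F·h/BTU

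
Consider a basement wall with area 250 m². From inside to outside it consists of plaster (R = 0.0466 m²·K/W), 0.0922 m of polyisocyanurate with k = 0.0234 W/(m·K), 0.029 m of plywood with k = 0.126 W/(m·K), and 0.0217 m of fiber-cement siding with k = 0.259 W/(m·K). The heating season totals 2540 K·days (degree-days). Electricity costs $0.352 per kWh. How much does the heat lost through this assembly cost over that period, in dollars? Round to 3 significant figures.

1250 dollars

0.0922/0.0234 = 3.94
0.029/0.126 = 0.2302
0.0217/0.259 = 0.08378
R_total = 0.0466 + 3.94 + 0.2302 + 0.08378 = 4.301 m²·K/W
E = A × HDD × 24 / R / 1000 = 250 × 2540 × 24 / 4.301 / 1000 = 3544 kWh
Cost = 3544 × 0.352 = $1247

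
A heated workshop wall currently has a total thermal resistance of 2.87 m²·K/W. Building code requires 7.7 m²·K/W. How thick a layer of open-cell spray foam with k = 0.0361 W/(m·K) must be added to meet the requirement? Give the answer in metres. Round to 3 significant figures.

0.174 m

ΔR = 7.7 − 2.87 = 4.83 m²·K/W
L = ΔR × k = 4.83 × 0.0361 = 0.1744 m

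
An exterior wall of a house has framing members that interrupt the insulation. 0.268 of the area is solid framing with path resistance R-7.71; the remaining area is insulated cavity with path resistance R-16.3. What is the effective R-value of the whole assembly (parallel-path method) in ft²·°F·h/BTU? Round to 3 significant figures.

U_eff = 0.732/16.3 + 0.268/7.71 = 0.04491 + 0.03476 = 0.07967
R_eff = 1/U_eff = 12.55 ft²·°F·h/BTU

12.6 ft²·°F·h/BTU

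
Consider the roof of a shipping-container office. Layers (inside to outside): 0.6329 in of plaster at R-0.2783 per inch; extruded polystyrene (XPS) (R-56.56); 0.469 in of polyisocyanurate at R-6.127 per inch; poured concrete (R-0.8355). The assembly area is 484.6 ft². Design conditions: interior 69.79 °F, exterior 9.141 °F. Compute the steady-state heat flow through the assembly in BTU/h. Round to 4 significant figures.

486.2 BTU/h

0.6329 × 0.2783 = 0.17614
0.469 × 6.127 = 2.8736
R_total = 0.17614 + 56.56 + 2.8736 + 0.8355 = 60.445 ft²·°F·h/BTU
Q = A·ΔT/R = 484.6 × (69.79 − 9.141) / 60.445 = 486.23 BTU/h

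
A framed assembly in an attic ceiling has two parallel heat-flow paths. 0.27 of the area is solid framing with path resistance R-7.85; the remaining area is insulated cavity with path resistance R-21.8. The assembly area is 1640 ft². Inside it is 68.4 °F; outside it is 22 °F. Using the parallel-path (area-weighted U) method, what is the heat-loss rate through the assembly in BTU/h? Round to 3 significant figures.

U_eff = 0.73/21.8 + 0.27/7.85 = 0.03349 + 0.03439 = 0.06788
R_eff = 1/U_eff = 14.73 ft²·°F·h/BTU
Q = 1640 × (68.4 − 22) / 14.73 = 5165 BTU/h

5170 BTU/h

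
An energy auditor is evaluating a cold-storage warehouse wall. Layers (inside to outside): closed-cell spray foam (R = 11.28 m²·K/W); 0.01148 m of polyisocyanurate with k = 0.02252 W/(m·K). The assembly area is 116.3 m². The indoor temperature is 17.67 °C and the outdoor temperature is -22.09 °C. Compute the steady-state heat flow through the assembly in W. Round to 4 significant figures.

0.01148/0.02252 = 0.50977
R_total = 11.28 + 0.50977 = 11.79 m²·K/W
Q = A·ΔT/R = 116.3 × (17.67 − (-22.09)) / 11.79 = 392.21 W

392.2 W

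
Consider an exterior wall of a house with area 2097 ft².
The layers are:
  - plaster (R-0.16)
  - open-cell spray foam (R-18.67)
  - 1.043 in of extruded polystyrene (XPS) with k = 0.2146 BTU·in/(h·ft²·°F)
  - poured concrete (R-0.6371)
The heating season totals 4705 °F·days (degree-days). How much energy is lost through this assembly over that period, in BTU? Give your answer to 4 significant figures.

9734000 BTU

1.043/0.2146 = 4.8602
R_total = 0.16 + 18.67 + 4.8602 + 0.6371 = 24.327 ft²·°F·h/BTU
E = A × HDD × 24 / R = 2097 × 4705 × 24 / 24.327 = 9733600 BTU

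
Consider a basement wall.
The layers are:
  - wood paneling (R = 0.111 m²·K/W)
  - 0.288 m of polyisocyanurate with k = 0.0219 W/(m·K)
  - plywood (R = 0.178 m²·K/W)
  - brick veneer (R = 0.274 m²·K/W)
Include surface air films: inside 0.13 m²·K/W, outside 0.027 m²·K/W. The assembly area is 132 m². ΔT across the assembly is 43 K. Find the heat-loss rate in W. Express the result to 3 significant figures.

0.288/0.0219 = 13.15
R_total = 0.13 + 0.111 + 13.15 + 0.178 + 0.274 + 0.027 = 13.87 m²·K/W
Q = A·ΔT/R = 132 × 43 / 13.87 = 409.2 W

409 W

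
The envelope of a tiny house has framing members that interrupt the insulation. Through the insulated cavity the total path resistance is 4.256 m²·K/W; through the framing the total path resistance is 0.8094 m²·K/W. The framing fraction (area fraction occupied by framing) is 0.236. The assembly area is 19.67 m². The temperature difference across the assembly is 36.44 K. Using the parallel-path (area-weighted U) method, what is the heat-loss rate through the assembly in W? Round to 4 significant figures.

U_eff = 0.764/4.256 + 0.236/0.8094 = 0.17951 + 0.29157 = 0.47109
R_eff = 1/U_eff = 2.1228 m²·K/W
Q = 19.67 × 36.44 / 2.1228 = 337.66 W

337.7 W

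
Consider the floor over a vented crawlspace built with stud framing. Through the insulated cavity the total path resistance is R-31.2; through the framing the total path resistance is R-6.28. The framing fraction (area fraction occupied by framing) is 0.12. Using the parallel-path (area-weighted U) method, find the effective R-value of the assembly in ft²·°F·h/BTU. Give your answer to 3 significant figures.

21.1 ft²·°F·h/BTU

U_eff = 0.88/31.2 + 0.12/6.28 = 0.02821 + 0.01911 = 0.04731
R_eff = 1/U_eff = 21.14 ft²·°F·h/BTU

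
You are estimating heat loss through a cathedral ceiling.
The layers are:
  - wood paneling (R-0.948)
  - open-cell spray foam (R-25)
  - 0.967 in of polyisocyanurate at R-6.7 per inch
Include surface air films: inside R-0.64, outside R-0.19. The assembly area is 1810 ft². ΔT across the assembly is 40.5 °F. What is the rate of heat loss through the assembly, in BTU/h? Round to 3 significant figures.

2200 BTU/h

0.967 × 6.7 = 6.479
R_total = 0.64 + 0.948 + 25 + 6.479 + 0.19 = 33.26 ft²·°F·h/BTU
Q = A·ΔT/R = 1810 × 40.5 / 33.26 = 2204 BTU/h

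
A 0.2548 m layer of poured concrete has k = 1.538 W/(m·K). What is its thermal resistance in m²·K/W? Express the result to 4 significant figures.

R = L/k = 0.2548/1.538 = 0.16567 m²·K/W

0.1657 m²·K/W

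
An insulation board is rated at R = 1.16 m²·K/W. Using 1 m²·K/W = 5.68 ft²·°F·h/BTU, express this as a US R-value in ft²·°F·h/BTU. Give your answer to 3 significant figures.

6.59 ft²·°F·h/BTU

R_US = 1.16 × 5.68 = 6.589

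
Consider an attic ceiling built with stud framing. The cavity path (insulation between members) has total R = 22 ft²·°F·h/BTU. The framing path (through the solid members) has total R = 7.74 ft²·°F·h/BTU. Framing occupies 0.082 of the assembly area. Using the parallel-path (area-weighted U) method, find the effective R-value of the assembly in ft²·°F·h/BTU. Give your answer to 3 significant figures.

19.1 ft²·°F·h/BTU

U_eff = 0.918/22 + 0.082/7.74 = 0.04173 + 0.01059 = 0.05232
R_eff = 1/U_eff = 19.11 ft²·°F·h/BTU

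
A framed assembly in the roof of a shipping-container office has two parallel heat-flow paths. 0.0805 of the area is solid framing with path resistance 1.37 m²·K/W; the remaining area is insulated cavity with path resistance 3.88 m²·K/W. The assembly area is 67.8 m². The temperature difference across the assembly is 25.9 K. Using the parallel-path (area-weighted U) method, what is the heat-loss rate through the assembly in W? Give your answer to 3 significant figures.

519 W

U_eff = 0.9195/3.88 + 0.0805/1.37 = 0.237 + 0.05876 = 0.2957
R_eff = 1/U_eff = 3.381 m²·K/W
Q = 67.8 × 25.9 / 3.381 = 519.3 W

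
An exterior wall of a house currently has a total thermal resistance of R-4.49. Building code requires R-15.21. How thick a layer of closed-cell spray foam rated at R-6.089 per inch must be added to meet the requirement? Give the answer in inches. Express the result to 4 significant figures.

ΔR = 15.21 − 4.49 = 10.72 ft²·°F·h/BTU
L = ΔR / (R/in) = 10.72/6.089 = 1.7606 in

1.761 in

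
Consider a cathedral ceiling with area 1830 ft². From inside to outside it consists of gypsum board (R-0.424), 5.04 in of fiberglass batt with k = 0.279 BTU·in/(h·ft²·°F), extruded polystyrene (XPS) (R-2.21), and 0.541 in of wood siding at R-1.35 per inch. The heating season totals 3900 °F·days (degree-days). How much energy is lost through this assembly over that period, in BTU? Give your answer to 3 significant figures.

5.04/0.279 = 18.06
0.541 × 1.35 = 0.7304
R_total = 0.424 + 18.06 + 2.21 + 0.7304 = 21.43 ft²·°F·h/BTU
E = A × HDD × 24 / R = 1830 × 3900 × 24 / 21.43 = 7993000 BTU

7990000 BTU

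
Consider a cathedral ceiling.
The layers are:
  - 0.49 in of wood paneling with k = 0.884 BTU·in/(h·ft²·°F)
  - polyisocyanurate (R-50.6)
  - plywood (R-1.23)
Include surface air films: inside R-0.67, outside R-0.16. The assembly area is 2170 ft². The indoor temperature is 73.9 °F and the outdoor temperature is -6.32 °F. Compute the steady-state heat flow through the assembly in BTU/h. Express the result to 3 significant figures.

3270 BTU/h

0.49/0.884 = 0.5543
R_total = 0.67 + 0.5543 + 50.6 + 1.23 + 0.16 = 53.21 ft²·°F·h/BTU
Q = A·ΔT/R = 2170 × (73.9 − (-6.32)) / 53.21 = 3271 BTU/h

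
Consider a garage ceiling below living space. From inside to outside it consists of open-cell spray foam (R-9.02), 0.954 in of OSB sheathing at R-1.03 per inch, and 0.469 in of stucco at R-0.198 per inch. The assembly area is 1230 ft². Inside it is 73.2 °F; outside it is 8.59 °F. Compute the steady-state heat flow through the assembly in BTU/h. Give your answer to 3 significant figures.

7870 BTU/h

0.954 × 1.03 = 0.9826
0.469 × 0.198 = 0.09286
R_total = 9.02 + 0.9826 + 0.09286 = 10.1 ft²·°F·h/BTU
Q = A·ΔT/R = 1230 × (73.2 − 8.59) / 10.1 = 7872 BTU/h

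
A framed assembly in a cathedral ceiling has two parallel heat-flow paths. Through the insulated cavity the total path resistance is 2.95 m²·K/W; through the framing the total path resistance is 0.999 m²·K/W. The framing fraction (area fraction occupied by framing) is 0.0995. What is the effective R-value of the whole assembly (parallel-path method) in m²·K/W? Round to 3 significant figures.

2.47 m²·K/W

U_eff = 0.9005/2.95 + 0.0995/0.999 = 0.3053 + 0.0996 = 0.4049
R_eff = 1/U_eff = 2.47 m²·K/W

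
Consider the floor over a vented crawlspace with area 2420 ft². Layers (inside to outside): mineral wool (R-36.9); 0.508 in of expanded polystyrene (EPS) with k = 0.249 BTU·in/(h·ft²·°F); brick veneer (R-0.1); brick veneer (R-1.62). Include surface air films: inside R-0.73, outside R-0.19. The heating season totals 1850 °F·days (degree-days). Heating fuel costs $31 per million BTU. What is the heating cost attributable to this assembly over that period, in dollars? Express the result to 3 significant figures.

0.508/0.249 = 2.04
R_total = 0.73 + 36.9 + 2.04 + 0.1 + 1.62 + 0.19 = 41.58 ft²·°F·h/BTU
E = A × HDD × 24 / R = 2420 × 1850 × 24 / 41.58 = 2584000 BTU
Cost = 2584000/10⁶ × 31 = $80.11

80.1 dollars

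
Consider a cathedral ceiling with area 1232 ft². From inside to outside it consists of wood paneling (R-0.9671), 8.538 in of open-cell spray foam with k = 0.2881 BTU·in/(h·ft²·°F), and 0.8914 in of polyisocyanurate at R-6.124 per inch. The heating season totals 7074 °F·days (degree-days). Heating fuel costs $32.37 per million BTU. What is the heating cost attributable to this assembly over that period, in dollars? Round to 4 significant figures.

8.538/0.2881 = 29.636
0.8914 × 6.124 = 5.4589
R_total = 0.9671 + 29.636 + 5.4589 = 36.062 ft²·°F·h/BTU
E = A × HDD × 24 / R = 1232 × 7074 × 24 / 36.062 = 5800200 BTU
Cost = 5800200/10⁶ × 32.37 = $187.75

187.8 dollars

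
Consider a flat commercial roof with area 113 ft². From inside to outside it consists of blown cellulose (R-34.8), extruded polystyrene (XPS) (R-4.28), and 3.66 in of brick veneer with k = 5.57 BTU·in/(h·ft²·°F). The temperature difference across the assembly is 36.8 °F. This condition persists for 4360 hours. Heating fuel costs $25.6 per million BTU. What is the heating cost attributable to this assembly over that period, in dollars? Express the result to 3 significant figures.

11.7 dollars

3.66/5.57 = 0.6571
R_total = 34.8 + 4.28 + 0.6571 = 39.74 ft²·°F·h/BTU
Q = 113 × 36.8 / 39.74 = 104.6 BTU/h
E = 104.6 × 4360 = 456300 BTU
Cost = 456300/10⁶ × 25.6 = $11.68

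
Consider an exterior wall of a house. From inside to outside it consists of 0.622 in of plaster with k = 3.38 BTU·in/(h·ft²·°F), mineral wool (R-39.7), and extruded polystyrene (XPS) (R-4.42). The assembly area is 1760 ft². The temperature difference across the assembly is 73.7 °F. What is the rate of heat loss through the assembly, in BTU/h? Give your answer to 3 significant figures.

2930 BTU/h

0.622/3.38 = 0.184
R_total = 0.184 + 39.7 + 4.42 = 44.3 ft²·°F·h/BTU
Q = A·ΔT/R = 1760 × 73.7 / 44.3 = 2928 BTU/h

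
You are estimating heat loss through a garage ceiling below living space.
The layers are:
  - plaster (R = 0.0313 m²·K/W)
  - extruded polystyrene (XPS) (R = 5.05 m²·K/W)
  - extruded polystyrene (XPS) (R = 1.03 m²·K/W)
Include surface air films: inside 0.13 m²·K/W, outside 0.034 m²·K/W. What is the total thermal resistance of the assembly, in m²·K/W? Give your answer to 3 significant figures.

R_total = 0.13 + 0.0313 + 5.05 + 1.03 + 0.034 = 6.275 m²·K/W

6.28 m²·K/W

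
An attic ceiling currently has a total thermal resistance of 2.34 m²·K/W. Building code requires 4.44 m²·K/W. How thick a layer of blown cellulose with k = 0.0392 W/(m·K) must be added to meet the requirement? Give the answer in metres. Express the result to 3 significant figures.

0.0823 m

ΔR = 4.44 − 2.34 = 2.1 m²·K/W
L = ΔR × k = 2.1 × 0.0392 = 0.08232 m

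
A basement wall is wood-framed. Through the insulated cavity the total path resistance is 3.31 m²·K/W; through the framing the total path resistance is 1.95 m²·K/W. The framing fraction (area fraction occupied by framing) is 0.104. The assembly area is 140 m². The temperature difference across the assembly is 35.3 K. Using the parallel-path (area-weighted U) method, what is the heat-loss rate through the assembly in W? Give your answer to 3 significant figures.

U_eff = 0.896/3.31 + 0.104/1.95 = 0.2707 + 0.05333 = 0.324
R_eff = 1/U_eff = 3.086 m²·K/W
Q = 140 × 35.3 / 3.086 = 1601 W

1600 W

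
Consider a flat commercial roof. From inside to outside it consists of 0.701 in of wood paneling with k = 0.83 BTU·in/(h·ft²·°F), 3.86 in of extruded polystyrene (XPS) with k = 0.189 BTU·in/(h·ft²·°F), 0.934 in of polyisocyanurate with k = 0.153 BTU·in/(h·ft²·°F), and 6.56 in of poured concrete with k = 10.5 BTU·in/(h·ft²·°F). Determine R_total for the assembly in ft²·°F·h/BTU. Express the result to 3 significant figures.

28.0 ft²·°F·h/BTU

0.701/0.83 = 0.8446
3.86/0.189 = 20.42
0.934/0.153 = 6.105
6.56/10.5 = 0.6248
R_total = 0.8446 + 20.42 + 6.105 + 0.6248 = 28 ft²·°F·h/BTU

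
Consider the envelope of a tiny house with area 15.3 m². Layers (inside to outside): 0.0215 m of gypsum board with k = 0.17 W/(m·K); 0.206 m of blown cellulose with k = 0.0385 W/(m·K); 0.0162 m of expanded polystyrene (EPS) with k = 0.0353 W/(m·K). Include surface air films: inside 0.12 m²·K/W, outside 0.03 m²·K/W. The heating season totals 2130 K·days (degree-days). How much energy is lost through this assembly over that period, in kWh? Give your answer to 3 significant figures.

129 kWh

0.0215/0.17 = 0.1265
0.206/0.0385 = 5.351
0.0162/0.0353 = 0.4589
R_total = 0.12 + 0.1265 + 5.351 + 0.4589 + 0.03 = 6.086 m²·K/W
E = A × HDD × 24 / R / 1000 = 15.3 × 2130 × 24 / 6.086 / 1000 = 128.5 kWh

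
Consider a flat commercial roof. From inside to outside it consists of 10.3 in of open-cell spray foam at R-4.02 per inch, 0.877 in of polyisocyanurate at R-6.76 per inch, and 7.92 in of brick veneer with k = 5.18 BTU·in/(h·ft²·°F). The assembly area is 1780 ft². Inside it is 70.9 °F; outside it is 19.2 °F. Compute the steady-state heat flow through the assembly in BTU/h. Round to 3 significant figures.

1880 BTU/h

10.3 × 4.02 = 41.41
0.877 × 6.76 = 5.929
7.92/5.18 = 1.529
R_total = 41.41 + 5.929 + 1.529 = 48.86 ft²·°F·h/BTU
Q = A·ΔT/R = 1780 × (70.9 − 19.2) / 48.86 = 1883 BTU/h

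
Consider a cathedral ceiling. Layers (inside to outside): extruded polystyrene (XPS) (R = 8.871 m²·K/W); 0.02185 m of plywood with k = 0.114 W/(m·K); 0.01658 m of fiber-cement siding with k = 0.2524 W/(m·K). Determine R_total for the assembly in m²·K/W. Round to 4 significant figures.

9.128 m²·K/W

0.02185/0.114 = 0.19167
0.01658/0.2524 = 0.065689
R_total = 8.871 + 0.19167 + 0.065689 = 9.1284 m²·K/W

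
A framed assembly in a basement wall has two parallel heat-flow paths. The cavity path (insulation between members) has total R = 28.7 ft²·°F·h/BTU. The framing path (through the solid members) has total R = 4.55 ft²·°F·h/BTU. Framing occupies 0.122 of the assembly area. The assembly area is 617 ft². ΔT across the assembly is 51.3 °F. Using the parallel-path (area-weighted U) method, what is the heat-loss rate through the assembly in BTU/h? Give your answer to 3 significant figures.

U_eff = 0.878/28.7 + 0.122/4.55 = 0.03059 + 0.02681 = 0.05741
R_eff = 1/U_eff = 17.42 ft²·°F·h/BTU
Q = 617 × 51.3 / 17.42 = 1817 BTU/h

1820 BTU/h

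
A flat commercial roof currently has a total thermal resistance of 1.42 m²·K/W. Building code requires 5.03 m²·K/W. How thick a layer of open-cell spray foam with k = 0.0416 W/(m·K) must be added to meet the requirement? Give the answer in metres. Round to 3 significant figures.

0.150 m

ΔR = 5.03 − 1.42 = 3.61 m²·K/W
L = ΔR × k = 3.61 × 0.0416 = 0.1502 m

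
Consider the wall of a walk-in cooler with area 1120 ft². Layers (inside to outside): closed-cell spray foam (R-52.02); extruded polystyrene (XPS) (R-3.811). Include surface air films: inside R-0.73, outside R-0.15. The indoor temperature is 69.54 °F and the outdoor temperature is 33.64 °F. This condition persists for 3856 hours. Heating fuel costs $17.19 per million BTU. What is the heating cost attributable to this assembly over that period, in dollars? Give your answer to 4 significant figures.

47.00 dollars

R_total = 0.73 + 52.02 + 3.811 + 0.15 = 56.711 ft²·°F·h/BTU
Q = 1120 × (69.54 − 33.64) / 56.711 = 709 BTU/h
E = 709 × 3856 = 2733900 BTU
Cost = 2733900/10⁶ × 17.19 = $46.996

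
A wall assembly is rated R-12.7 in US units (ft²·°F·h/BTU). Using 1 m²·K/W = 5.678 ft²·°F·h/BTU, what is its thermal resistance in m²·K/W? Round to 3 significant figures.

R_SI = 12.7/5.678 = 2.237

2.24 m²·K/W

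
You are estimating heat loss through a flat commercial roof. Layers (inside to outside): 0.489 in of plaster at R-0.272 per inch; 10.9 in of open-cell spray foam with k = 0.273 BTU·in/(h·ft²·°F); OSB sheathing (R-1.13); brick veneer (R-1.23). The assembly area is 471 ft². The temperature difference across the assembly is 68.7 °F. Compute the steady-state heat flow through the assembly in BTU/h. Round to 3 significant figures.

763 BTU/h

0.489 × 0.272 = 0.133
10.9/0.273 = 39.93
R_total = 0.133 + 39.93 + 1.13 + 1.23 = 42.42 ft²·°F·h/BTU
Q = A·ΔT/R = 471 × 68.7 / 42.42 = 762.8 BTU/h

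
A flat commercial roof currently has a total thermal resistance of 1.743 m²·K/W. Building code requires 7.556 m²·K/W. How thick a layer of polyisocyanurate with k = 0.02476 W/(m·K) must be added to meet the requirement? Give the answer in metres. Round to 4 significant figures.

ΔR = 7.556 − 1.743 = 5.813 m²·K/W
L = ΔR × k = 5.813 × 0.02476 = 0.14393 m

0.1439 m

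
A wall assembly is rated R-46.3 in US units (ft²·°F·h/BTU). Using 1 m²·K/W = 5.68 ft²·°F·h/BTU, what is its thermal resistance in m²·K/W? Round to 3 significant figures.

R_SI = 46.3/5.68 = 8.151

8.15 m²·K/W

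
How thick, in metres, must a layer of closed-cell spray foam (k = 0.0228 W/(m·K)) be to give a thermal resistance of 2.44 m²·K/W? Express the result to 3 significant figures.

L = R·k = 2.44 × 0.0228 = 0.05563 m

0.0556 m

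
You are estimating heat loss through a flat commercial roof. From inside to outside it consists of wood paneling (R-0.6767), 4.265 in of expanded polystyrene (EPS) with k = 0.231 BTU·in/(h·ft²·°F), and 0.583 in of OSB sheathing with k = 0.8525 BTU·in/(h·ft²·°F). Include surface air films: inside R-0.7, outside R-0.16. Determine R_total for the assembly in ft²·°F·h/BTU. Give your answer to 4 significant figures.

20.68 ft²·°F·h/BTU

4.265/0.231 = 18.463
0.583/0.8525 = 0.68387
R_total = 0.7 + 0.6767 + 18.463 + 0.68387 + 0.16 = 20.684 ft²·°F·h/BTU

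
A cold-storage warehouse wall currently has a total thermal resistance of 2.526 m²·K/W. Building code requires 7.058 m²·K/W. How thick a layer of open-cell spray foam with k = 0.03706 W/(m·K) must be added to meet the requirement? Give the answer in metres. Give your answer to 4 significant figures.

ΔR = 7.058 − 2.526 = 4.532 m²·K/W
L = ΔR × k = 4.532 × 0.03706 = 0.16796 m

0.1680 m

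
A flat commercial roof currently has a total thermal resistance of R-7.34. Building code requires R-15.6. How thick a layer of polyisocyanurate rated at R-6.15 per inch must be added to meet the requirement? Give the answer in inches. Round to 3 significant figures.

ΔR = 15.6 − 7.34 = 8.26 ft²·°F·h/BTU
L = ΔR / (R/in) = 8.26/6.15 = 1.343 in

1.34 in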